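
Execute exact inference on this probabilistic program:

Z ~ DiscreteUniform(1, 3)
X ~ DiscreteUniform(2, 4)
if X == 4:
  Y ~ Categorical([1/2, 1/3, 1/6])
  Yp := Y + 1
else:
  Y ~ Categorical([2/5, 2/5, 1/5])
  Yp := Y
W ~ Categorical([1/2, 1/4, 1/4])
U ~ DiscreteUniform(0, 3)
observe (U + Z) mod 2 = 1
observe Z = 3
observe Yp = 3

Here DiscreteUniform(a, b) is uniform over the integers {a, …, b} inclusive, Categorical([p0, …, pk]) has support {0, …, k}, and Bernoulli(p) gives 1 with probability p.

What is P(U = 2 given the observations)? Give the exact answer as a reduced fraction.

P(U = 2 | obs) = 1/2

Enumerate traces; 6 have nonzero weight after conditioning:
  (Z=3, X=4, Y=2, W=0, U=0) weight 1/432
  (Z=3, X=4, Y=2, W=0, U=2) weight 1/432
  (Z=3, X=4, Y=2, W=1, U=0) weight 1/864
  (Z=3, X=4, Y=2, W=1, U=2) weight 1/864
  (Z=3, X=4, Y=2, W=2, U=0) weight 1/864
  (Z=3, X=4, Y=2, W=2, U=2) weight 1/864
Group by U:
  weight(U=0) = 1/216
  weight(U=2) = 1/216
Total weight = 1/216 + 1/216 = 1/108
P(U=0 | obs) = 1/216 / 1/108 = 1/2
P(U=2 | obs) = 1/216 / 1/108 = 1/2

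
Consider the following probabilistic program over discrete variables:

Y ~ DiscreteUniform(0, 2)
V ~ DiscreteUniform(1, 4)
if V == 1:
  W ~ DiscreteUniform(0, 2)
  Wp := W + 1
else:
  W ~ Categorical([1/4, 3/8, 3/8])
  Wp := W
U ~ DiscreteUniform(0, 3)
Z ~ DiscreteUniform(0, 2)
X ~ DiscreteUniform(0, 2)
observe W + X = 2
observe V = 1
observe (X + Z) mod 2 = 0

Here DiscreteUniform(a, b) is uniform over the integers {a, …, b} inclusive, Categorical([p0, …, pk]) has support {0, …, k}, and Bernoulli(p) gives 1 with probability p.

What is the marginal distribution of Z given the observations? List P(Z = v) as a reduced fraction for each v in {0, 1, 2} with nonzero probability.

Enumerate traces; 60 have nonzero weight after conditioning:
  (Y=0, V=1, W=0, U=0, Z=0, X=2) weight 1/1296
  (Y=0, V=1, W=0, U=0, Z=2, X=2) weight 1/1296
  (Y=0, V=1, W=0, U=1, Z=0, X=2) weight 1/1296
  (Y=0, V=1, W=0, U=1, Z=2, X=2) weight 1/1296
  (Y=0, V=1, W=0, U=2, Z=0, X=2) weight 1/1296
  (Y=0, V=1, W=0, U=2, Z=2, X=2) weight 1/1296
  (Y=0, V=1, W=0, U=3, Z=0, X=2) weight 1/1296
  (Y=0, V=1, W=0, U=3, Z=2, X=2) weight 1/1296
  (Y=0, V=1, W=1, U=0, Z=1, X=1) weight 1/1296
  … 51 more
Group by Z:
  weight(Z=0) = 1/54
  weight(Z=1) = 1/108
  weight(Z=2) = 1/54
Total weight = 1/54 + 1/108 + 1/54 = 5/108
P(Z=0 | obs) = 1/54 / 5/108 = 2/5
P(Z=1 | obs) = 1/108 / 5/108 = 1/5
P(Z=2 | obs) = 1/54 / 5/108 = 2/5

P(Z=0) = 2/5, P(Z=1) = 1/5, P(Z=2) = 2/5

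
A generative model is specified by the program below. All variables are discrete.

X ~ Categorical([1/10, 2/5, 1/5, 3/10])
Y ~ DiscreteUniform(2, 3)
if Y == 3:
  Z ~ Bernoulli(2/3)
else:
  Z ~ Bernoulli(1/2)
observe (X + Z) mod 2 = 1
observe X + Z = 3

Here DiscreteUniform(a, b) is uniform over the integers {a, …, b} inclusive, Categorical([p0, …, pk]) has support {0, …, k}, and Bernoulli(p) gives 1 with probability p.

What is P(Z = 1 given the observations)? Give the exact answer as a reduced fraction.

Enumerate traces; 4 have nonzero weight after conditioning:
  (X=2, Y=2, Z=1) weight 1/20
  (X=2, Y=3, Z=1) weight 1/15
  (X=3, Y=2, Z=0) weight 3/40
  (X=3, Y=3, Z=0) weight 1/20
Group by Z:
  weight(Z=0) = 1/8
  weight(Z=1) = 7/60
Total weight = 1/8 + 7/60 = 29/120
P(Z=0 | obs) = 1/8 / 29/120 = 15/29
P(Z=1 | obs) = 7/60 / 29/120 = 14/29

P(Z = 1 | obs) = 14/29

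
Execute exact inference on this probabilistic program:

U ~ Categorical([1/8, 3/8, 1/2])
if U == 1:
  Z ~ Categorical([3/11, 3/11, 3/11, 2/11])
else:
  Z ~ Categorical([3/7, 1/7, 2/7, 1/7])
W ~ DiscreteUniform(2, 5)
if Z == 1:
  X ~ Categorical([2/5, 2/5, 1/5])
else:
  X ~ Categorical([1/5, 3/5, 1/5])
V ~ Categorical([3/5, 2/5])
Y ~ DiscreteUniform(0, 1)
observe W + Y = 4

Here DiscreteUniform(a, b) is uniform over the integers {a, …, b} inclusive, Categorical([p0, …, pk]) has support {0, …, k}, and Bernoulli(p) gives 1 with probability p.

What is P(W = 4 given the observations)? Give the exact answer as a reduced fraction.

P(W = 4 | obs) = 1/2

Enumerate traces; 144 have nonzero weight after conditioning:
  (U=0, Z=0, W=3, X=0, V=0, Y=1) weight 9/11200
  (U=0, Z=0, W=3, X=0, V=1, Y=1) weight 3/5600
  (U=0, Z=0, W=3, X=1, V=0, Y=1) weight 27/11200
  (U=0, Z=0, W=3, X=1, V=1, Y=1) weight 9/5600
  (U=0, Z=0, W=3, X=2, V=0, Y=1) weight 9/11200
  (U=0, Z=0, W=3, X=2, V=1, Y=1) weight 3/5600
  (U=0, Z=0, W=4, X=0, V=0, Y=0) weight 9/11200
  (U=0, Z=0, W=4, X=0, V=1, Y=0) weight 3/5600
  … 136 more
Group by W:
  weight(W=3) = 1/8
  weight(W=4) = 1/8
Total weight = 1/8 + 1/8 = 1/4
P(W=3 | obs) = 1/8 / 1/4 = 1/2
P(W=4 | obs) = 1/8 / 1/4 = 1/2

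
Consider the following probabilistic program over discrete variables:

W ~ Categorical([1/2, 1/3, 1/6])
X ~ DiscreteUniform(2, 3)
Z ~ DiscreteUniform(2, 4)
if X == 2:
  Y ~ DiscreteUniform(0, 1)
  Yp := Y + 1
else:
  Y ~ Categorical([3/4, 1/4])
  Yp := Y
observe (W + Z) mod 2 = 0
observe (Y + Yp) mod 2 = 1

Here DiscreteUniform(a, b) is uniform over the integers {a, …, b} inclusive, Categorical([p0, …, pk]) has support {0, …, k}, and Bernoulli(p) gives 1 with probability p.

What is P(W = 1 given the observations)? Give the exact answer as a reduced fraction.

Enumerate traces; 10 have nonzero weight after conditioning:
  (W=0, X=2, Z=2, Y=0) weight 1/24
  (W=0, X=2, Z=2, Y=1) weight 1/24
  (W=0, X=2, Z=4, Y=0) weight 1/24
  (W=0, X=2, Z=4, Y=1) weight 1/24
  (W=1, X=2, Z=3, Y=0) weight 1/36
  (W=1, X=2, Z=3, Y=1) weight 1/36
  (W=2, X=2, Z=2, Y=0) weight 1/72
  (W=2, X=2, Z=2, Y=1) weight 1/72
  … 2 more
Group by W:
  weight(W=0) = 1/6
  weight(W=1) = 1/18
  weight(W=2) = 1/18
Total weight = 1/6 + 1/18 + 1/18 = 5/18
P(W=0 | obs) = 1/6 / 5/18 = 3/5
P(W=1 | obs) = 1/18 / 5/18 = 1/5
P(W=2 | obs) = 1/18 / 5/18 = 1/5

P(W = 1 | obs) = 1/5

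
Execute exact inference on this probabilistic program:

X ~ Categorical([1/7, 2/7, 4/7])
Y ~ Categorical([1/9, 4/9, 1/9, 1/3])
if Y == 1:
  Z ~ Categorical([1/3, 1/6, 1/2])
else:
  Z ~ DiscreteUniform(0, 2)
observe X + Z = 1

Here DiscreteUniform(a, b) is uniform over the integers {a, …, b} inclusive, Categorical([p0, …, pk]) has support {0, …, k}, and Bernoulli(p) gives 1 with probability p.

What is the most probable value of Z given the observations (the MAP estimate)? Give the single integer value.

Enumerate traces; 8 have nonzero weight after conditioning:
  (X=0, Y=0, Z=1) weight 1/189
  (X=0, Y=1, Z=1) weight 2/189
  (X=0, Y=2, Z=1) weight 1/189
  (X=0, Y=3, Z=1) weight 1/63
  (X=1, Y=0, Z=0) weight 2/189
  (X=1, Y=1, Z=0) weight 8/189
  (X=1, Y=2, Z=0) weight 2/189
  (X=1, Y=3, Z=0) weight 2/63
Group by Z:
  weight(Z=0) = 2/21
  weight(Z=1) = 1/27
Total weight = 2/21 + 1/27 = 25/189
P(Z=0 | obs) = 2/21 / 25/189 = 18/25
P(Z=1 | obs) = 1/27 / 25/189 = 7/25
argmax = 0

argmax_v P(Z = v | obs) = 0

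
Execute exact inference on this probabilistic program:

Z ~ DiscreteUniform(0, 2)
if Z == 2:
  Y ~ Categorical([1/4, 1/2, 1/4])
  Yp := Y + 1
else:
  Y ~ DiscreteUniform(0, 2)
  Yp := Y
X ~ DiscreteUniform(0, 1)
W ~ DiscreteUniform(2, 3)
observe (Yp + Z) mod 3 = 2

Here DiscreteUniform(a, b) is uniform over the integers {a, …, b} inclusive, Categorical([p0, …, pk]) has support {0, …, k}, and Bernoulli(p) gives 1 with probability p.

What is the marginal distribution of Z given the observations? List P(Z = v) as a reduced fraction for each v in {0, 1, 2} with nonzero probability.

Enumerate traces; 12 have nonzero weight after conditioning:
  (Z=0, Y=2, X=0, W=2) weight 1/36
  (Z=0, Y=2, X=0, W=3) weight 1/36
  (Z=0, Y=2, X=1, W=2) weight 1/36
  (Z=0, Y=2, X=1, W=3) weight 1/36
  (Z=1, Y=1, X=0, W=2) weight 1/36
  (Z=1, Y=1, X=0, W=3) weight 1/36
  (Z=1, Y=1, X=1, W=2) weight 1/36
  (Z=1, Y=1, X=1, W=3) weight 1/36
  (Z=2, Y=2, X=0, W=2) weight 1/48
  … 3 more
Group by Z:
  weight(Z=0) = 1/9
  weight(Z=1) = 1/9
  weight(Z=2) = 1/12
Total weight = 1/9 + 1/9 + 1/12 = 11/36
P(Z=0 | obs) = 1/9 / 11/36 = 4/11
P(Z=1 | obs) = 1/9 / 11/36 = 4/11
P(Z=2 | obs) = 1/12 / 11/36 = 3/11

P(Z=0) = 4/11, P(Z=1) = 4/11, P(Z=2) = 3/11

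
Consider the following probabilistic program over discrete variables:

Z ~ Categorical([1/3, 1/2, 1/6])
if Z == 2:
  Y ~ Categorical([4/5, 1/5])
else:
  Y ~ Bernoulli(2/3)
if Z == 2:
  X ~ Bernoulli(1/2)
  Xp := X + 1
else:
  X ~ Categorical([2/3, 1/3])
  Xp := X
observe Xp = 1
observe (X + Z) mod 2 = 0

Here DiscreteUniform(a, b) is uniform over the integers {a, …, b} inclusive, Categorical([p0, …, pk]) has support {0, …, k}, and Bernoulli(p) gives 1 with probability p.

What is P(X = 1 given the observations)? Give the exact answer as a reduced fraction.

Enumerate traces; 4 have nonzero weight after conditioning:
  (Z=1, Y=0, X=1) weight 1/18
  (Z=1, Y=1, X=1) weight 1/9
  (Z=2, Y=0, X=0) weight 1/15
  (Z=2, Y=1, X=0) weight 1/60
Group by X:
  weight(X=0) = 1/12
  weight(X=1) = 1/6
Total weight = 1/12 + 1/6 = 1/4
P(X=0 | obs) = 1/12 / 1/4 = 1/3
P(X=1 | obs) = 1/6 / 1/4 = 2/3

P(X = 1 | obs) = 2/3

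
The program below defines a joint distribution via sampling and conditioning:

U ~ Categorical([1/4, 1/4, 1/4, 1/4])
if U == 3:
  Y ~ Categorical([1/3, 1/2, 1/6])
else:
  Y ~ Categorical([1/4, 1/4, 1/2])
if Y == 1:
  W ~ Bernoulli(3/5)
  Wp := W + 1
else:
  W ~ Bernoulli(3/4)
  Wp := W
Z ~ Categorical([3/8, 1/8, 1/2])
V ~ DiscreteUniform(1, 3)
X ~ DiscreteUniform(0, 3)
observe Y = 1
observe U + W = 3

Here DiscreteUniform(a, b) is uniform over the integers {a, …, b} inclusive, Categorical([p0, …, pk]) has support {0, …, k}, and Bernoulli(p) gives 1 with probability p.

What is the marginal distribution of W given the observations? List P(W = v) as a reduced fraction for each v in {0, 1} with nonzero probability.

P(W=0) = 4/7, P(W=1) = 3/7

Enumerate traces; 72 have nonzero weight after conditioning:
  (U=2, Y=1, W=1, Z=0, V=1, X=0) weight 3/2560
  (U=2, Y=1, W=1, Z=0, V=1, X=1) weight 3/2560
  (U=2, Y=1, W=1, Z=0, V=1, X=2) weight 3/2560
  (U=2, Y=1, W=1, Z=0, V=1, X=3) weight 3/2560
  (U=2, Y=1, W=1, Z=0, V=2, X=0) weight 3/2560
  (U=2, Y=1, W=1, Z=0, V=2, X=1) weight 3/2560
  (U=2, Y=1, W=1, Z=0, V=2, X=2) weight 3/2560
  (U=2, Y=1, W=1, Z=0, V=2, X=3) weight 3/2560
  (U=3, Y=1, W=0, Z=0, V=1, X=0) weight 1/640
  … 63 more
Group by W:
  weight(W=0) = 1/20
  weight(W=1) = 3/80
Total weight = 1/20 + 3/80 = 7/80
P(W=0 | obs) = 1/20 / 7/80 = 4/7
P(W=1 | obs) = 3/80 / 7/80 = 3/7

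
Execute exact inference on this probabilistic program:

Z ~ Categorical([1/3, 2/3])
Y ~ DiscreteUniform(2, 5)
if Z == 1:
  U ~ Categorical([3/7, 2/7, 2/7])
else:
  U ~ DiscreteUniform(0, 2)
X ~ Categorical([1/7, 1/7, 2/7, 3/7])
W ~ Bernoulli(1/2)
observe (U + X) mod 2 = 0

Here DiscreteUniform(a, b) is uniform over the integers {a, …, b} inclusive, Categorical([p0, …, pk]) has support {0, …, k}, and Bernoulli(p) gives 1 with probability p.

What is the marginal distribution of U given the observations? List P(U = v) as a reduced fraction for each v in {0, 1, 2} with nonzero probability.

Enumerate traces; 96 have nonzero weight after conditioning:
  (Z=0, Y=2, U=0, X=0, W=0) weight 1/504
  (Z=0, Y=2, U=0, X=0, W=1) weight 1/504
  (Z=0, Y=2, U=0, X=2, W=0) weight 1/252
  (Z=0, Y=2, U=0, X=2, W=1) weight 1/252
  (Z=0, Y=2, U=1, X=1, W=0) weight 1/504
  (Z=0, Y=2, U=1, X=1, W=1) weight 1/504
  (Z=0, Y=2, U=1, X=3, W=0) weight 1/168
  (Z=0, Y=2, U=1, X=3, W=1) weight 1/168
  (Z=0, Y=2, U=2, X=0, W=0) weight 1/504
  … 87 more
Group by U:
  weight(U=0) = 25/147
  weight(U=1) = 76/441
  weight(U=2) = 19/147
Total weight = 25/147 + 76/441 + 19/147 = 208/441
P(U=0 | obs) = 25/147 / 208/441 = 75/208
P(U=1 | obs) = 76/441 / 208/441 = 19/52
P(U=2 | obs) = 19/147 / 208/441 = 57/208

P(U=0) = 75/208, P(U=1) = 19/52, P(U=2) = 57/208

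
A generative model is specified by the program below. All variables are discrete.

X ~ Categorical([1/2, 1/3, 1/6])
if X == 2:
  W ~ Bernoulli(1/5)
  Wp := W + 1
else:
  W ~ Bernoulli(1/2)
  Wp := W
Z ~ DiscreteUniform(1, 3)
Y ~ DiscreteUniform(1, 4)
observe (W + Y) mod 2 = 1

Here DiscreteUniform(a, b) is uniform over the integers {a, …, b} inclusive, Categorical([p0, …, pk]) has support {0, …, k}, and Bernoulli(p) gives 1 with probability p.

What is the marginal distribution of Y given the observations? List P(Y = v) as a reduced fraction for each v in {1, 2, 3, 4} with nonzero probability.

Enumerate traces; 36 have nonzero weight after conditioning:
  (X=0, W=0, Z=1, Y=1) weight 1/48
  (X=0, W=0, Z=1, Y=3) weight 1/48
  (X=0, W=0, Z=2, Y=1) weight 1/48
  (X=0, W=0, Z=2, Y=3) weight 1/48
  (X=0, W=0, Z=3, Y=1) weight 1/48
  (X=0, W=0, Z=3, Y=3) weight 1/48
  (X=0, W=1, Z=1, Y=2) weight 1/48
  (X=0, W=1, Z=1, Y=4) weight 1/48
  … 28 more
Group by Y:
  weight(Y=1) = 11/80
  weight(Y=2) = 9/80
  weight(Y=3) = 11/80
  weight(Y=4) = 9/80
Total weight = 11/80 + 9/80 + 11/80 + 9/80 = 1/2
P(Y=1 | obs) = 11/80 / 1/2 = 11/40
P(Y=2 | obs) = 9/80 / 1/2 = 9/40
P(Y=3 | obs) = 11/80 / 1/2 = 11/40
P(Y=4 | obs) = 9/80 / 1/2 = 9/40

P(Y=1) = 11/40, P(Y=2) = 9/40, P(Y=3) = 11/40, P(Y=4) = 9/40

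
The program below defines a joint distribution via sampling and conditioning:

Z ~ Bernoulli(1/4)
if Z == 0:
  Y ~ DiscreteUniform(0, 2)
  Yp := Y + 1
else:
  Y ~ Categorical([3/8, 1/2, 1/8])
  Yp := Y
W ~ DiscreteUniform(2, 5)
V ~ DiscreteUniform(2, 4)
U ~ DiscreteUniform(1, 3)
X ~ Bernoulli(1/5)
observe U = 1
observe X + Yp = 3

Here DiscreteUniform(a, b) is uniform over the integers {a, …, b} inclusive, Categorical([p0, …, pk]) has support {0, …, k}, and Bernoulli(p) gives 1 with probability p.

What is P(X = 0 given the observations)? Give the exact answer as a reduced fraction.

P(X = 0 | obs) = 32/41

Enumerate traces; 36 have nonzero weight after conditioning:
  (Z=0, Y=1, W=2, V=2, U=1, X=1) weight 1/720
  (Z=0, Y=1, W=2, V=3, U=1, X=1) weight 1/720
  (Z=0, Y=1, W=2, V=4, U=1, X=1) weight 1/720
  (Z=0, Y=1, W=3, V=2, U=1, X=1) weight 1/720
  (Z=0, Y=1, W=3, V=3, U=1, X=1) weight 1/720
  (Z=0, Y=1, W=3, V=4, U=1, X=1) weight 1/720
  (Z=0, Y=1, W=4, V=2, U=1, X=1) weight 1/720
  (Z=0, Y=1, W=4, V=3, U=1, X=1) weight 1/720
  (Z=0, Y=2, W=2, V=2, U=1, X=0) weight 1/180
  … 27 more
Group by X:
  weight(X=0) = 1/15
  weight(X=1) = 3/160
Total weight = 1/15 + 3/160 = 41/480
P(X=0 | obs) = 1/15 / 41/480 = 32/41
P(X=1 | obs) = 3/160 / 41/480 = 9/41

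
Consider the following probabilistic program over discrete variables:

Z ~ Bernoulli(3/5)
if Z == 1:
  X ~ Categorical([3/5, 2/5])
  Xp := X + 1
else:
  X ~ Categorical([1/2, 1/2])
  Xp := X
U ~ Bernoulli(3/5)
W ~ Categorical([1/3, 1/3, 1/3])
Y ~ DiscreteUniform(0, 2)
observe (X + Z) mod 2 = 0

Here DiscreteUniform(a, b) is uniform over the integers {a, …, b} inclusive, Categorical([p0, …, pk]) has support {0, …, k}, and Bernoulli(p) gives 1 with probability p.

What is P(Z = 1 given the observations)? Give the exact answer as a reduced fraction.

Enumerate traces; 36 have nonzero weight after conditioning:
  (Z=0, X=0, U=0, W=0, Y=0) weight 2/225
  (Z=0, X=0, U=0, W=0, Y=1) weight 2/225
  (Z=0, X=0, U=0, W=0, Y=2) weight 2/225
  (Z=0, X=0, U=0, W=1, Y=0) weight 2/225
  (Z=0, X=0, U=0, W=1, Y=1) weight 2/225
  (Z=0, X=0, U=0, W=1, Y=2) weight 2/225
  (Z=0, X=0, U=0, W=2, Y=0) weight 2/225
  (Z=0, X=0, U=0, W=2, Y=1) weight 2/225
  (Z=1, X=1, U=0, W=0, Y=0) weight 4/375
  … 27 more
Group by Z:
  weight(Z=0) = 1/5
  weight(Z=1) = 6/25
Total weight = 1/5 + 6/25 = 11/25
P(Z=0 | obs) = 1/5 / 11/25 = 5/11
P(Z=1 | obs) = 6/25 / 11/25 = 6/11

P(Z = 1 | obs) = 6/11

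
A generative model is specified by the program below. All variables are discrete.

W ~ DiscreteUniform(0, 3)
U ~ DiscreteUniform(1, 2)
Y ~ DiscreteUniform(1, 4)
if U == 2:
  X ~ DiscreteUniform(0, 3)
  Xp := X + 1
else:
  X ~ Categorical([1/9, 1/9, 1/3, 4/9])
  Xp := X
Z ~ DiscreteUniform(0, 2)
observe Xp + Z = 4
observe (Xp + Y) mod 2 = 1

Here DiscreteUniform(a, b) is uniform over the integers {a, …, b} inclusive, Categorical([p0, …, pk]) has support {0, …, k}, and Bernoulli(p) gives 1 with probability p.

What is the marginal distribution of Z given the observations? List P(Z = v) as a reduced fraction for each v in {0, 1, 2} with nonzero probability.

P(Z=0) = 9/55, P(Z=1) = 5/11, P(Z=2) = 21/55

Enumerate traces; 40 have nonzero weight after conditioning:
  (W=0, U=1, Y=1, X=2, Z=2) weight 1/288
  (W=0, U=1, Y=2, X=3, Z=1) weight 1/216
  (W=0, U=1, Y=3, X=2, Z=2) weight 1/288
  (W=0, U=1, Y=4, X=3, Z=1) weight 1/216
  (W=0, U=2, Y=1, X=1, Z=2) weight 1/384
  (W=0, U=2, Y=1, X=3, Z=0) weight 1/384
  (W=0, U=2, Y=2, X=2, Z=1) weight 1/384
  (W=0, U=2, Y=3, X=1, Z=2) weight 1/384
  … 32 more
Group by Z:
  weight(Z=0) = 1/48
  weight(Z=1) = 25/432
  weight(Z=2) = 7/144
Total weight = 1/48 + 25/432 + 7/144 = 55/432
P(Z=0 | obs) = 1/48 / 55/432 = 9/55
P(Z=1 | obs) = 25/432 / 55/432 = 5/11
P(Z=2 | obs) = 7/144 / 55/432 = 21/55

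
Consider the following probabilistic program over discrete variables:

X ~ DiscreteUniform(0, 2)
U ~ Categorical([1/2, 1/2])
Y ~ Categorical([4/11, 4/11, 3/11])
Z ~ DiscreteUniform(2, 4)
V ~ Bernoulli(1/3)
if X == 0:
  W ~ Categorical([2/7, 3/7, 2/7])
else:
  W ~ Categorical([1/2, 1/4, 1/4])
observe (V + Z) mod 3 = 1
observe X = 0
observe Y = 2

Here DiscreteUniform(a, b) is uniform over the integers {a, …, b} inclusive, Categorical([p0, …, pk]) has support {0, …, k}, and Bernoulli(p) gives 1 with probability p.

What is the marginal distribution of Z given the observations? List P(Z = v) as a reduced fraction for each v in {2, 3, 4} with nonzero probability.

P(Z=3) = 1/3, P(Z=4) = 2/3

Enumerate traces; 12 have nonzero weight after conditioning:
  (X=0, U=0, Y=2, Z=3, V=1, W=0) weight 1/693
  (X=0, U=0, Y=2, Z=3, V=1, W=1) weight 1/462
  (X=0, U=0, Y=2, Z=3, V=1, W=2) weight 1/693
  (X=0, U=0, Y=2, Z=4, V=0, W=0) weight 2/693
  (X=0, U=0, Y=2, Z=4, V=0, W=1) weight 1/231
  (X=0, U=0, Y=2, Z=4, V=0, W=2) weight 2/693
  (X=0, U=1, Y=2, Z=3, V=1, W=0) weight 1/693
  (X=0, U=1, Y=2, Z=3, V=1, W=1) weight 1/462
  … 4 more
Group by Z:
  weight(Z=3) = 1/99
  weight(Z=4) = 2/99
Total weight = 1/99 + 2/99 = 1/33
P(Z=3 | obs) = 1/99 / 1/33 = 1/3
P(Z=4 | obs) = 2/99 / 1/33 = 2/3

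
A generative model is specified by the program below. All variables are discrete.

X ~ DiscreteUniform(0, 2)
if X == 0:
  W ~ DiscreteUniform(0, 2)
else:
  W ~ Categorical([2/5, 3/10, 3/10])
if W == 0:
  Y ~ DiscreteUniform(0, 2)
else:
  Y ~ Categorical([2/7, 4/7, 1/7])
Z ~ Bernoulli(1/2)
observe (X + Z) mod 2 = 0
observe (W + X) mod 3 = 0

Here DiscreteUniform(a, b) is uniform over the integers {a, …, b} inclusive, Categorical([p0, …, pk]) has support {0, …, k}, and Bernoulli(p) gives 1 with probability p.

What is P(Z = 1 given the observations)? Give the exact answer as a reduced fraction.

Enumerate traces; 9 have nonzero weight after conditioning:
  (X=0, W=0, Y=0, Z=0) weight 1/54
  (X=0, W=0, Y=1, Z=0) weight 1/54
  (X=0, W=0, Y=2, Z=0) weight 1/54
  (X=1, W=2, Y=0, Z=1) weight 1/70
  (X=1, W=2, Y=1, Z=1) weight 1/35
  (X=1, W=2, Y=2, Z=1) weight 1/140
  (X=2, W=1, Y=0, Z=0) weight 1/70
  (X=2, W=1, Y=1, Z=0) weight 1/35
  … 1 more
Group by Z:
  weight(Z=0) = 19/180
  weight(Z=1) = 1/20
Total weight = 19/180 + 1/20 = 7/45
P(Z=0 | obs) = 19/180 / 7/45 = 19/28
P(Z=1 | obs) = 1/20 / 7/45 = 9/28

P(Z = 1 | obs) = 9/28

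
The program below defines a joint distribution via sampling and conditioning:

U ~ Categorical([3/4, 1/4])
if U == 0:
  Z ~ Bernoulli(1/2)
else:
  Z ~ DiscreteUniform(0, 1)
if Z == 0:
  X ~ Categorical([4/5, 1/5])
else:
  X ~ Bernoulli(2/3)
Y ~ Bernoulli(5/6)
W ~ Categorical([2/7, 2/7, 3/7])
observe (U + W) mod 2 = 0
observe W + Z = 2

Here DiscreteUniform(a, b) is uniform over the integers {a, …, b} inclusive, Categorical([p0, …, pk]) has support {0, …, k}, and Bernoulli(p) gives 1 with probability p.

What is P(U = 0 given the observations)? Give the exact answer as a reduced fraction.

Enumerate traces; 8 have nonzero weight after conditioning:
  (U=0, Z=0, X=0, Y=0, W=2) weight 3/140
  (U=0, Z=0, X=0, Y=1, W=2) weight 3/28
  (U=0, Z=0, X=1, Y=0, W=2) weight 3/560
  (U=0, Z=0, X=1, Y=1, W=2) weight 3/112
  (U=1, Z=1, X=0, Y=0, W=1) weight 1/504
  (U=1, Z=1, X=0, Y=1, W=1) weight 5/504
  (U=1, Z=1, X=1, Y=0, W=1) weight 1/252
  (U=1, Z=1, X=1, Y=1, W=1) weight 5/252
Group by U:
  weight(U=0) = 9/56
  weight(U=1) = 1/28
Total weight = 9/56 + 1/28 = 11/56
P(U=0 | obs) = 9/56 / 11/56 = 9/11
P(U=1 | obs) = 1/28 / 11/56 = 2/11

P(U = 0 | obs) = 9/11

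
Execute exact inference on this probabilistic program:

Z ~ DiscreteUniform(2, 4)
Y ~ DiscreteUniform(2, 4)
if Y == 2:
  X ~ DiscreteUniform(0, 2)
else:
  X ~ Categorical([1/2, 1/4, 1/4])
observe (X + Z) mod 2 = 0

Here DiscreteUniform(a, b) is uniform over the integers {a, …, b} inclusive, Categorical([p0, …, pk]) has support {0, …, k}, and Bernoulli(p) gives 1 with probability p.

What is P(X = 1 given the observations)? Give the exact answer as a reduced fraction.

P(X = 1 | obs) = 5/31

Enumerate traces; 15 have nonzero weight after conditioning:
  (Z=2, Y=2, X=0) weight 1/27
  (Z=2, Y=2, X=2) weight 1/27
  (Z=2, Y=3, X=0) weight 1/18
  (Z=2, Y=3, X=2) weight 1/36
  (Z=2, Y=4, X=0) weight 1/18
  (Z=2, Y=4, X=2) weight 1/36
  (Z=3, Y=2, X=1) weight 1/27
  (Z=3, Y=3, X=1) weight 1/36
  … 7 more
Group by X:
  weight(X=0) = 8/27
  weight(X=1) = 5/54
  weight(X=2) = 5/27
Total weight = 8/27 + 5/54 + 5/27 = 31/54
P(X=0 | obs) = 8/27 / 31/54 = 16/31
P(X=1 | obs) = 5/54 / 31/54 = 5/31
P(X=2 | obs) = 5/27 / 31/54 = 10/31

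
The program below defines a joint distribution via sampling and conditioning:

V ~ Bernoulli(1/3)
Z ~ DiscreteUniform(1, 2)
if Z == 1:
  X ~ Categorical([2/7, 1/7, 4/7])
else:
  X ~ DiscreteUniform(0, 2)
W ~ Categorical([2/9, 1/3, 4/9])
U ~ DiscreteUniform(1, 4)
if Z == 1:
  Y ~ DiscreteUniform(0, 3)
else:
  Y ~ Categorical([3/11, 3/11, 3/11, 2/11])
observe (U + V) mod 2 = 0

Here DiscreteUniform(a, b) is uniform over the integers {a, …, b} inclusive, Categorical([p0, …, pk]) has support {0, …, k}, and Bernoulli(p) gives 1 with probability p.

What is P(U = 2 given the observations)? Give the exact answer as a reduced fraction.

P(U = 2 | obs) = 1/3

Enumerate traces; 288 have nonzero weight after conditioning:
  (V=0, Z=1, X=0, W=0, U=2, Y=0) weight 1/756
  (V=0, Z=1, X=0, W=0, U=2, Y=1) weight 1/756
  (V=0, Z=1, X=0, W=0, U=2, Y=2) weight 1/756
  (V=0, Z=1, X=0, W=0, U=2, Y=3) weight 1/756
  (V=0, Z=1, X=0, W=0, U=4, Y=0) weight 1/756
  (V=0, Z=1, X=0, W=0, U=4, Y=1) weight 1/756
  (V=0, Z=1, X=0, W=0, U=4, Y=2) weight 1/756
  (V=0, Z=1, X=0, W=0, U=4, Y=3) weight 1/756
  (V=1, Z=1, X=0, W=0, U=1, Y=0) weight 1/1512
  (V=1, Z=1, X=0, W=0, U=3, Y=0) weight 1/1512
  … 278 more
Group by U:
  weight(U=1) = 1/12
  weight(U=2) = 1/6
  weight(U=3) = 1/12
  weight(U=4) = 1/6
Total weight = 1/12 + 1/6 + 1/12 + 1/6 = 1/2
P(U=1 | obs) = 1/12 / 1/2 = 1/6
P(U=2 | obs) = 1/6 / 1/2 = 1/3
P(U=3 | obs) = 1/12 / 1/2 = 1/6
P(U=4 | obs) = 1/6 / 1/2 = 1/3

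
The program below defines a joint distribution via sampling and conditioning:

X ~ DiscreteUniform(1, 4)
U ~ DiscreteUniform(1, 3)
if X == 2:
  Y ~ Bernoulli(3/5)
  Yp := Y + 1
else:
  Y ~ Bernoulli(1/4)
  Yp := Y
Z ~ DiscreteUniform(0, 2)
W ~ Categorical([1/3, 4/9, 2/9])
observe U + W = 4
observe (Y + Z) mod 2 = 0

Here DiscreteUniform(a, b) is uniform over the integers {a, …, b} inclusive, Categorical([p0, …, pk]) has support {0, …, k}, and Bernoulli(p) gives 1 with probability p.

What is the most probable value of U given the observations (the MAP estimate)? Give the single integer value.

Enumerate traces; 24 have nonzero weight after conditioning:
  (X=1, U=2, Y=0, Z=0, W=2) weight 1/216
  (X=1, U=2, Y=0, Z=2, W=2) weight 1/216
  (X=1, U=2, Y=1, Z=1, W=2) weight 1/648
  (X=1, U=3, Y=0, Z=0, W=1) weight 1/108
  (X=1, U=3, Y=0, Z=2, W=1) weight 1/108
  (X=1, U=3, Y=1, Z=1, W=1) weight 1/324
  (X=2, U=2, Y=0, Z=0, W=2) weight 1/405
  (X=2, U=2, Y=0, Z=2, W=2) weight 1/405
  … 16 more
Group by U:
  weight(U=2) = 133/3240
  weight(U=3) = 133/1620
Total weight = 133/3240 + 133/1620 = 133/1080
P(U=2 | obs) = 133/3240 / 133/1080 = 1/3
P(U=3 | obs) = 133/1620 / 133/1080 = 2/3
argmax = 3

argmax_v P(U = v | obs) = 3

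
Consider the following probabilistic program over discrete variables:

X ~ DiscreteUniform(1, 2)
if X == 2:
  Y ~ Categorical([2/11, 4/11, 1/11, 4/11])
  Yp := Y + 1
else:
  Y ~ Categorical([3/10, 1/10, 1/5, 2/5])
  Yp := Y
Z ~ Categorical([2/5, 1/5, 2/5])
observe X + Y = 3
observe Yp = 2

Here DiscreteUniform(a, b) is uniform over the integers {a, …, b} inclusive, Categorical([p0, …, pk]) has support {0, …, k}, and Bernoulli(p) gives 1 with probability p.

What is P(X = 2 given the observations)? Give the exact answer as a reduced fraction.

Enumerate traces; 6 have nonzero weight after conditioning:
  (X=1, Y=2, Z=0) weight 1/25
  (X=1, Y=2, Z=1) weight 1/50
  (X=1, Y=2, Z=2) weight 1/25
  (X=2, Y=1, Z=0) weight 4/55
  (X=2, Y=1, Z=1) weight 2/55
  (X=2, Y=1, Z=2) weight 4/55
Group by X:
  weight(X=1) = 1/10
  weight(X=2) = 2/11
Total weight = 1/10 + 2/11 = 31/110
P(X=1 | obs) = 1/10 / 31/110 = 11/31
P(X=2 | obs) = 2/11 / 31/110 = 20/31

P(X = 2 | obs) = 20/31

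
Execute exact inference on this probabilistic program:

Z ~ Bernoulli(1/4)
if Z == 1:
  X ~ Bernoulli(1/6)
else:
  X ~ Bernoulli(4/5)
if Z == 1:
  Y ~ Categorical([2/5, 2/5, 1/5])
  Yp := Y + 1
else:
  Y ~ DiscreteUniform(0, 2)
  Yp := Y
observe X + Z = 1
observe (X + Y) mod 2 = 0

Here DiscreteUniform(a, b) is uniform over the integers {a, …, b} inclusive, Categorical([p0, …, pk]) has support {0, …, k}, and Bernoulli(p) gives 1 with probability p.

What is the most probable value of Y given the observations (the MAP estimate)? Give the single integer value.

argmax_v P(Y = v | obs) = 1

Enumerate traces; 3 have nonzero weight after conditioning:
  (Z=0, X=1, Y=1) weight 1/5
  (Z=1, X=0, Y=0) weight 1/12
  (Z=1, X=0, Y=2) weight 1/24
Group by Y:
  weight(Y=0) = 1/12
  weight(Y=1) = 1/5
  weight(Y=2) = 1/24
Total weight = 1/12 + 1/5 + 1/24 = 13/40
P(Y=0 | obs) = 1/12 / 13/40 = 10/39
P(Y=1 | obs) = 1/5 / 13/40 = 8/13
P(Y=2 | obs) = 1/24 / 13/40 = 5/39
argmax = 1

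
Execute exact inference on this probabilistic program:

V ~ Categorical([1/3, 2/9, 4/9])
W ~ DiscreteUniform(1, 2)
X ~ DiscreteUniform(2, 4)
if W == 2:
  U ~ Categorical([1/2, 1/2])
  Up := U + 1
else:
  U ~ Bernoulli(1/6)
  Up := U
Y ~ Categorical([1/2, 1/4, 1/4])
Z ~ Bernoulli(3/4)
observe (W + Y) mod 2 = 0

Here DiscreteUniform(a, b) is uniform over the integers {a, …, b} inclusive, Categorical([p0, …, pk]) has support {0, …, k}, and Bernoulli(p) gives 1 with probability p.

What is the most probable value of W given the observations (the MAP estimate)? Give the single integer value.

argmax_v P(W = v | obs) = 2

Enumerate traces; 108 have nonzero weight after conditioning:
  (V=0, W=1, X=2, U=0, Y=1, Z=0) weight 5/1728
  (V=0, W=1, X=2, U=0, Y=1, Z=1) weight 5/576
  (V=0, W=1, X=2, U=1, Y=1, Z=0) weight 1/1728
  (V=0, W=1, X=2, U=1, Y=1, Z=1) weight 1/576
  (V=0, W=1, X=3, U=0, Y=1, Z=0) weight 5/1728
  (V=0, W=1, X=3, U=0, Y=1, Z=1) weight 5/576
  (V=0, W=1, X=3, U=1, Y=1, Z=0) weight 1/1728
  (V=0, W=1, X=3, U=1, Y=1, Z=1) weight 1/576
  (V=0, W=2, X=2, U=0, Y=0, Z=0) weight 1/288
  … 99 more
Group by W:
  weight(W=1) = 1/8
  weight(W=2) = 3/8
Total weight = 1/8 + 3/8 = 1/2
P(W=1 | obs) = 1/8 / 1/2 = 1/4
P(W=2 | obs) = 3/8 / 1/2 = 3/4
argmax = 2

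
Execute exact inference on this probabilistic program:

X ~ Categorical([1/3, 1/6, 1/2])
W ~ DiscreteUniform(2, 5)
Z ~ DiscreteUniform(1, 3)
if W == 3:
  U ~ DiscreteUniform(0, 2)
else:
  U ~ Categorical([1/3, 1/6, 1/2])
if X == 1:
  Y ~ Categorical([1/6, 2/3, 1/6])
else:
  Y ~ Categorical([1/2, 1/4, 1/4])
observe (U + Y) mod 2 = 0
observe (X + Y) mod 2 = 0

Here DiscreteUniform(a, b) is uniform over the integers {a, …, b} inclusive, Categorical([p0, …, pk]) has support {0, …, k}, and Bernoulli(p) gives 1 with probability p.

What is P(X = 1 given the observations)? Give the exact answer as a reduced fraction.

P(X = 1 | obs) = 8/179

Enumerate traces; 108 have nonzero weight after conditioning:
  (X=0, W=2, Z=1, U=0, Y=0) weight 1/216
  (X=0, W=2, Z=1, U=0, Y=2) weight 1/432
  (X=0, W=2, Z=1, U=2, Y=0) weight 1/144
  (X=0, W=2, Z=1, U=2, Y=2) weight 1/288
  (X=0, W=2, Z=2, U=0, Y=0) weight 1/216
  (X=0, W=2, Z=2, U=0, Y=2) weight 1/432
  (X=0, W=2, Z=2, U=2, Y=0) weight 1/144
  (X=0, W=2, Z=2, U=2, Y=2) weight 1/288
  (X=1, W=2, Z=1, U=1, Y=1) weight 1/648
  (X=2, W=2, Z=1, U=0, Y=0) weight 1/144
  … 98 more
Group by X:
  weight(X=0) = 19/96
  weight(X=1) = 5/216
  weight(X=2) = 19/64
Total weight = 19/96 + 5/216 + 19/64 = 895/1728
P(X=0 | obs) = 19/96 / 895/1728 = 342/895
P(X=1 | obs) = 5/216 / 895/1728 = 8/179
P(X=2 | obs) = 19/64 / 895/1728 = 513/895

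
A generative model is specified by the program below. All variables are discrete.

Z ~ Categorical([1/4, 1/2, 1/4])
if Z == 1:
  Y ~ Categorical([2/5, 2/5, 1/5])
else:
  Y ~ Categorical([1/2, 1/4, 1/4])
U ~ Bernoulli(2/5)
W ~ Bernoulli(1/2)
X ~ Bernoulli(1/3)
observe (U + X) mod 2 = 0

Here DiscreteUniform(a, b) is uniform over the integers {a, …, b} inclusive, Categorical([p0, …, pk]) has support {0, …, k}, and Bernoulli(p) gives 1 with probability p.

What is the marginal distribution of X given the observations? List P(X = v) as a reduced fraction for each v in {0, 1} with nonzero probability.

P(X=0) = 3/4, P(X=1) = 1/4

Enumerate traces; 36 have nonzero weight after conditioning:
  (Z=0, Y=0, U=0, W=0, X=0) weight 1/40
  (Z=0, Y=0, U=0, W=1, X=0) weight 1/40
  (Z=0, Y=0, U=1, W=0, X=1) weight 1/120
  (Z=0, Y=0, U=1, W=1, X=1) weight 1/120
  (Z=0, Y=1, U=0, W=0, X=0) weight 1/80
  (Z=0, Y=1, U=0, W=1, X=0) weight 1/80
  (Z=0, Y=1, U=1, W=0, X=1) weight 1/240
  (Z=0, Y=1, U=1, W=1, X=1) weight 1/240
  … 28 more
Group by X:
  weight(X=0) = 2/5
  weight(X=1) = 2/15
Total weight = 2/5 + 2/15 = 8/15
P(X=0 | obs) = 2/5 / 8/15 = 3/4
P(X=1 | obs) = 2/15 / 8/15 = 1/4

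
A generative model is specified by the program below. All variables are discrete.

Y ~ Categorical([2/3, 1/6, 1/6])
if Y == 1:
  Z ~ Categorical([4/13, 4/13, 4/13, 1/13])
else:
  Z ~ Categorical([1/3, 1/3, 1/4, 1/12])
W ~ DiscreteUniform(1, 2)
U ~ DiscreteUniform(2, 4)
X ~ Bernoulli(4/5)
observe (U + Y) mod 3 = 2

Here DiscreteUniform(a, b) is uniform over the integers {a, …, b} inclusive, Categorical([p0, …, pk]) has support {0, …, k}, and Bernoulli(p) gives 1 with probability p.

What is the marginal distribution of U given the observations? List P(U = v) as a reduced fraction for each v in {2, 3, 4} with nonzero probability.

Enumerate traces; 48 have nonzero weight after conditioning:
  (Y=0, Z=0, W=1, U=2, X=0) weight 1/135
  (Y=0, Z=0, W=1, U=2, X=1) weight 4/135
  (Y=0, Z=0, W=2, U=2, X=0) weight 1/135
  (Y=0, Z=0, W=2, U=2, X=1) weight 4/135
  (Y=0, Z=1, W=1, U=2, X=0) weight 1/135
  (Y=0, Z=1, W=1, U=2, X=1) weight 4/135
  (Y=0, Z=1, W=2, U=2, X=0) weight 1/135
  (Y=0, Z=1, W=2, U=2, X=1) weight 4/135
  (Y=1, Z=0, W=1, U=4, X=0) weight 1/585
  (Y=2, Z=0, W=1, U=3, X=0) weight 1/540
  … 38 more
Group by U:
  weight(U=2) = 2/9
  weight(U=3) = 1/18
  weight(U=4) = 1/18
Total weight = 2/9 + 1/18 + 1/18 = 1/3
P(U=2 | obs) = 2/9 / 1/3 = 2/3
P(U=3 | obs) = 1/18 / 1/3 = 1/6
P(U=4 | obs) = 1/18 / 1/3 = 1/6

P(U=2) = 2/3, P(U=3) = 1/6, P(U=4) = 1/6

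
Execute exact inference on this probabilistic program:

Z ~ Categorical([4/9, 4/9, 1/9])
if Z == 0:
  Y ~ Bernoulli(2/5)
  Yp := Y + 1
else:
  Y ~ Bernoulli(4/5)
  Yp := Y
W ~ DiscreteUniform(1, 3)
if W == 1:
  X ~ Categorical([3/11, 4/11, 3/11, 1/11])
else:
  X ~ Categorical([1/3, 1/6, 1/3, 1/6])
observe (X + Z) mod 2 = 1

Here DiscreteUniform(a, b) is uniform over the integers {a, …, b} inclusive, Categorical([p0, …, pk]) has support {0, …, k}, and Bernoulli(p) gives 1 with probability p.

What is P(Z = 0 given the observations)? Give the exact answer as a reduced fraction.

P(Z = 0 | obs) = 148/433

Enumerate traces; 36 have nonzero weight after conditioning:
  (Z=0, Y=0, W=1, X=1) weight 16/495
  (Z=0, Y=0, W=1, X=3) weight 4/495
  (Z=0, Y=0, W=2, X=1) weight 2/135
  (Z=0, Y=0, W=2, X=3) weight 2/135
  (Z=0, Y=0, W=3, X=1) weight 2/135
  (Z=0, Y=0, W=3, X=3) weight 2/135
  (Z=0, Y=1, W=1, X=1) weight 32/1485
  (Z=0, Y=1, W=1, X=3) weight 8/1485
  (Z=1, Y=0, W=1, X=0) weight 4/495
  (Z=2, Y=0, W=1, X=1) weight 4/1485
  … 26 more
Group by Z:
  weight(Z=0) = 148/891
  weight(Z=1) = 248/891
  weight(Z=2) = 37/891
Total weight = 148/891 + 248/891 + 37/891 = 433/891
P(Z=0 | obs) = 148/891 / 433/891 = 148/433
P(Z=1 | obs) = 248/891 / 433/891 = 248/433
P(Z=2 | obs) = 37/891 / 433/891 = 37/433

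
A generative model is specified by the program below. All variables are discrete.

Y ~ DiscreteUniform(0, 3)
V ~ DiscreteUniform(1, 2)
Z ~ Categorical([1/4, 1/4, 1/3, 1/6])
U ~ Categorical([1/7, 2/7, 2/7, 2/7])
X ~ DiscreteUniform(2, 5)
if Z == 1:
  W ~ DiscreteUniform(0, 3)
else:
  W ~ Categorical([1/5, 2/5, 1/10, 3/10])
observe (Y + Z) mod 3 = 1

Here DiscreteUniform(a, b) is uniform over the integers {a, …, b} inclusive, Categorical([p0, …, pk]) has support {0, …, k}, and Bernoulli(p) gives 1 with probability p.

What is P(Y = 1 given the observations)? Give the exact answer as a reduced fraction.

P(Y = 1 | obs) = 1/3

Enumerate traces; 640 have nonzero weight after conditioning:
  (Y=0, V=1, Z=1, U=0, X=2, W=0) weight 1/3584
  (Y=0, V=1, Z=1, U=0, X=2, W=1) weight 1/3584
  (Y=0, V=1, Z=1, U=0, X=2, W=2) weight 1/3584
  (Y=0, V=1, Z=1, U=0, X=2, W=3) weight 1/3584
  (Y=0, V=1, Z=1, U=0, X=3, W=0) weight 1/3584
  (Y=0, V=1, Z=1, U=0, X=3, W=1) weight 1/3584
  (Y=0, V=1, Z=1, U=0, X=3, W=2) weight 1/3584
  (Y=0, V=1, Z=1, U=0, X=3, W=3) weight 1/3584
  (Y=1, V=1, Z=0, U=0, X=2, W=0) weight 1/4480
  (Y=2, V=1, Z=2, U=0, X=2, W=0) weight 1/3360
  … 630 more
Group by Y:
  weight(Y=0) = 1/16
  weight(Y=1) = 5/48
  weight(Y=2) = 1/12
  weight(Y=3) = 1/16
Total weight = 1/16 + 5/48 + 1/12 + 1/16 = 5/16
P(Y=0 | obs) = 1/16 / 5/16 = 1/5
P(Y=1 | obs) = 5/48 / 5/16 = 1/3
P(Y=2 | obs) = 1/12 / 5/16 = 4/15
P(Y=3 | obs) = 1/16 / 5/16 = 1/5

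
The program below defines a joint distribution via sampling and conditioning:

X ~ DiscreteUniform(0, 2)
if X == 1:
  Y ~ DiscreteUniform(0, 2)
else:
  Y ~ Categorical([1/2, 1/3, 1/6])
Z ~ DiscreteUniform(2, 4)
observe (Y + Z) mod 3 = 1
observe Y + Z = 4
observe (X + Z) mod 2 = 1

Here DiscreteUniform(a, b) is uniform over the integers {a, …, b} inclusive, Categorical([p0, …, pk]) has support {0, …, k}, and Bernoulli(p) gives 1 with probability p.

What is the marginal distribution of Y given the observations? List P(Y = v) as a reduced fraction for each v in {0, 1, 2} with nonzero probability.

P(Y=0) = 1/4, P(Y=1) = 1/2, P(Y=2) = 1/4

Enumerate traces; 4 have nonzero weight after conditioning:
  (X=0, Y=1, Z=3) weight 1/27
  (X=1, Y=0, Z=4) weight 1/27
  (X=1, Y=2, Z=2) weight 1/27
  (X=2, Y=1, Z=3) weight 1/27
Group by Y:
  weight(Y=0) = 1/27
  weight(Y=1) = 2/27
  weight(Y=2) = 1/27
Total weight = 1/27 + 2/27 + 1/27 = 4/27
P(Y=0 | obs) = 1/27 / 4/27 = 1/4
P(Y=1 | obs) = 2/27 / 4/27 = 1/2
P(Y=2 | obs) = 1/27 / 4/27 = 1/4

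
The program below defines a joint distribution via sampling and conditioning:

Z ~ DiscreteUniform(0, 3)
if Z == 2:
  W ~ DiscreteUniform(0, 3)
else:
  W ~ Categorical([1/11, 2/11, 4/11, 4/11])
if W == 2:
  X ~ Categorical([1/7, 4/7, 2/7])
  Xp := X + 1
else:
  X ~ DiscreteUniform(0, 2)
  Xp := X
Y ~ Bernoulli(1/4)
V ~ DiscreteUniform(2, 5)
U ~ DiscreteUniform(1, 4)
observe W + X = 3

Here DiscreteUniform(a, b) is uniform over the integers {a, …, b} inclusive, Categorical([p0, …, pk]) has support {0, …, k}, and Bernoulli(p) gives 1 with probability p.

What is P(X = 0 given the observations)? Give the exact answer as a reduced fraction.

P(X = 0 | obs) = 413/1366

Enumerate traces; 384 have nonzero weight after conditioning:
  (Z=0, W=1, X=2, Y=0, V=2, U=1) weight 1/1408
  (Z=0, W=1, X=2, Y=0, V=2, U=2) weight 1/1408
  (Z=0, W=1, X=2, Y=0, V=2, U=3) weight 1/1408
  (Z=0, W=1, X=2, Y=0, V=2, U=4) weight 1/1408
  (Z=0, W=1, X=2, Y=0, V=3, U=1) weight 1/1408
  (Z=0, W=1, X=2, Y=0, V=3, U=2) weight 1/1408
  (Z=0, W=1, X=2, Y=0, V=3, U=3) weight 1/1408
  (Z=0, W=1, X=2, Y=0, V=3, U=4) weight 1/1408
  (Z=0, W=2, X=1, Y=0, V=2, U=1) weight 3/1232
  (Z=0, W=3, X=0, Y=0, V=2, U=1) weight 1/704
  … 374 more
Group by X:
  weight(X=0) = 59/528
  weight(X=1) = 59/308
  weight(X=2) = 35/528
Total weight = 59/528 + 59/308 + 35/528 = 683/1848
P(X=0 | obs) = 59/528 / 683/1848 = 413/1366
P(X=1 | obs) = 59/308 / 683/1848 = 354/683
P(X=2 | obs) = 35/528 / 683/1848 = 245/1366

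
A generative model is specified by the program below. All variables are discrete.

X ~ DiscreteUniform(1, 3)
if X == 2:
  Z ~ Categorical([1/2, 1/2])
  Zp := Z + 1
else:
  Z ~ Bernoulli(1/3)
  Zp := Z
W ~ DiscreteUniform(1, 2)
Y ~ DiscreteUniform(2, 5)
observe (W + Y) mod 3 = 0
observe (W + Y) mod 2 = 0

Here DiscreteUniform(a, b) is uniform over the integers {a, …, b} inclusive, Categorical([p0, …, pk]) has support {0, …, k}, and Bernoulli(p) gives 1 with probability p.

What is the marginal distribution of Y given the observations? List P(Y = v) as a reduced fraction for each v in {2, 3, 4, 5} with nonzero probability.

P(Y=4) = 1/2, P(Y=5) = 1/2

Enumerate traces; 12 have nonzero weight after conditioning:
  (X=1, Z=0, W=1, Y=5) weight 1/36
  (X=1, Z=0, W=2, Y=4) weight 1/36
  (X=1, Z=1, W=1, Y=5) weight 1/72
  (X=1, Z=1, W=2, Y=4) weight 1/72
  (X=2, Z=0, W=1, Y=5) weight 1/48
  (X=2, Z=0, W=2, Y=4) weight 1/48
  (X=2, Z=1, W=1, Y=5) weight 1/48
  (X=2, Z=1, W=2, Y=4) weight 1/48
  … 4 more
Group by Y:
  weight(Y=4) = 1/8
  weight(Y=5) = 1/8
Total weight = 1/8 + 1/8 = 1/4
P(Y=4 | obs) = 1/8 / 1/4 = 1/2
P(Y=5 | obs) = 1/8 / 1/4 = 1/2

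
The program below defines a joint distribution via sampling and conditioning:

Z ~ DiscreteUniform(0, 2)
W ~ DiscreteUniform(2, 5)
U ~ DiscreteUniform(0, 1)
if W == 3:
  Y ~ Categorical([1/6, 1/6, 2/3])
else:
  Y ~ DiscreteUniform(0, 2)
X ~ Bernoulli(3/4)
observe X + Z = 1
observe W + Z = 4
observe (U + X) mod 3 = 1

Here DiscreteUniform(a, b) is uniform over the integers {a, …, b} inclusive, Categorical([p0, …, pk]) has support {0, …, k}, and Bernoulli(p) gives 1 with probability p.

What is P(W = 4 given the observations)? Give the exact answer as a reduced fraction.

P(W = 4 | obs) = 3/4

Enumerate traces; 6 have nonzero weight after conditioning:
  (Z=0, W=4, U=0, Y=0, X=1) weight 1/96
  (Z=0, W=4, U=0, Y=1, X=1) weight 1/96
  (Z=0, W=4, U=0, Y=2, X=1) weight 1/96
  (Z=1, W=3, U=1, Y=0, X=0) weight 1/576
  (Z=1, W=3, U=1, Y=1, X=0) weight 1/576
  (Z=1, W=3, U=1, Y=2, X=0) weight 1/144
Group by W:
  weight(W=3) = 1/96
  weight(W=4) = 1/32
Total weight = 1/96 + 1/32 = 1/24
P(W=3 | obs) = 1/96 / 1/24 = 1/4
P(W=4 | obs) = 1/32 / 1/24 = 3/4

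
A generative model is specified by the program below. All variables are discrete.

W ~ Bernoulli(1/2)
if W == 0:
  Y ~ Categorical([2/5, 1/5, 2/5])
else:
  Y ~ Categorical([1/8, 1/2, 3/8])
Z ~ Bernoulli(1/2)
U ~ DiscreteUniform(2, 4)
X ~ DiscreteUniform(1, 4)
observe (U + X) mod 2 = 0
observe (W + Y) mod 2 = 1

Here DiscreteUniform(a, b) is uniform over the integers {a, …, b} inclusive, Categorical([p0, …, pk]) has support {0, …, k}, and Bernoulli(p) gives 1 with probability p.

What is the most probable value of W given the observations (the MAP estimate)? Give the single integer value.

argmax_v P(W = v | obs) = 1

Enumerate traces; 36 have nonzero weight after conditioning:
  (W=0, Y=1, Z=0, U=2, X=2) weight 1/240
  (W=0, Y=1, Z=0, U=2, X=4) weight 1/240
  (W=0, Y=1, Z=0, U=3, X=1) weight 1/240
  (W=0, Y=1, Z=0, U=3, X=3) weight 1/240
  (W=0, Y=1, Z=0, U=4, X=2) weight 1/240
  (W=0, Y=1, Z=0, U=4, X=4) weight 1/240
  (W=0, Y=1, Z=1, U=2, X=2) weight 1/240
  (W=0, Y=1, Z=1, U=2, X=4) weight 1/240
  (W=1, Y=0, Z=0, U=2, X=2) weight 1/384
  … 27 more
Group by W:
  weight(W=0) = 1/20
  weight(W=1) = 1/8
Total weight = 1/20 + 1/8 = 7/40
P(W=0 | obs) = 1/20 / 7/40 = 2/7
P(W=1 | obs) = 1/8 / 7/40 = 5/7
argmax = 1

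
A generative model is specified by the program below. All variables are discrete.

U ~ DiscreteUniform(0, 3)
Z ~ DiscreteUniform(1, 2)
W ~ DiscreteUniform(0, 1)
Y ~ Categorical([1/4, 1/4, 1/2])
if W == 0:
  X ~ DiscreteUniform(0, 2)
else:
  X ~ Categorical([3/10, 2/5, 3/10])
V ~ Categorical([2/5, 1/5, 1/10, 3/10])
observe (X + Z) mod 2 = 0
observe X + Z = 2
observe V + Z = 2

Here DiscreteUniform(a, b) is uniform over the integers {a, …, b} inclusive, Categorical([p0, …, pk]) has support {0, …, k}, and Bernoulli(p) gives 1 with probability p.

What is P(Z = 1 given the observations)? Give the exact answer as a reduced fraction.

P(Z = 1 | obs) = 11/30

Enumerate traces; 48 have nonzero weight after conditioning:
  (U=0, Z=1, W=0, Y=0, X=1, V=1) weight 1/960
  (U=0, Z=1, W=0, Y=1, X=1, V=1) weight 1/960
  (U=0, Z=1, W=0, Y=2, X=1, V=1) weight 1/480
  (U=0, Z=1, W=1, Y=0, X=1, V=1) weight 1/800
  (U=0, Z=1, W=1, Y=1, X=1, V=1) weight 1/800
  (U=0, Z=1, W=1, Y=2, X=1, V=1) weight 1/400
  (U=0, Z=2, W=0, Y=0, X=0, V=0) weight 1/480
  (U=0, Z=2, W=0, Y=1, X=0, V=0) weight 1/480
  … 40 more
Group by Z:
  weight(Z=1) = 11/300
  weight(Z=2) = 19/300
Total weight = 11/300 + 19/300 = 1/10
P(Z=1 | obs) = 11/300 / 1/10 = 11/30
P(Z=2 | obs) = 19/300 / 1/10 = 19/30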